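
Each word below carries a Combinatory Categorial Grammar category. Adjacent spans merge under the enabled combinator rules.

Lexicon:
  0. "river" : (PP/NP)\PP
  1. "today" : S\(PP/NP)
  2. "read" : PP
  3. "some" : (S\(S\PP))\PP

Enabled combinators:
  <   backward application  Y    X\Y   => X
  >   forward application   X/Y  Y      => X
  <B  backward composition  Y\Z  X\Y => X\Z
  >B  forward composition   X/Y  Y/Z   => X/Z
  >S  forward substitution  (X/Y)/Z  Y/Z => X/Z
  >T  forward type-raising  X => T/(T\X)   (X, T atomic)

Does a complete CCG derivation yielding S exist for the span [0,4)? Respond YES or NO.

YES

[0,4] S   <
  [0,2] S\PP   <B
    [0,1] "river" : (PP/NP)\PP
    [1,2] "today" : S\(PP/NP)
  [2,4] S\(S\PP)   <
    [2,3] "read" : PP
    [3,4] "some" : (S\(S\PP))\PP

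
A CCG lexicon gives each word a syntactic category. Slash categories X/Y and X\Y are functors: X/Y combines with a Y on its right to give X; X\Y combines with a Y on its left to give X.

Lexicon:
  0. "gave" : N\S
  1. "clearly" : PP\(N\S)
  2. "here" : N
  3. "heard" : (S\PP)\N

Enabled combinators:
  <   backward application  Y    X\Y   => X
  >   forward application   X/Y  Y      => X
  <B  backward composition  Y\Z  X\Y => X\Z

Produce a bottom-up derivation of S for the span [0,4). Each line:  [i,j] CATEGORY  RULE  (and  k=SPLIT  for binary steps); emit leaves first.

[0,1] N\S  lex  "gave"
[1,2] PP\(N\S)  lex  "clearly"
[0,2] PP  <  k=1
[2,3] N  lex  "here"
[3,4] (S\PP)\N  lex  "heard"
[2,4] S\PP  <  k=3
[0,4] S  <  k=2

[0,4] S   <
  [0,2] PP   <
    [0,1] "gave" : N\S
    [1,2] "clearly" : PP\(N\S)
  [2,4] S\PP   <
    [2,3] "here" : N
    [3,4] "heard" : (S\PP)\N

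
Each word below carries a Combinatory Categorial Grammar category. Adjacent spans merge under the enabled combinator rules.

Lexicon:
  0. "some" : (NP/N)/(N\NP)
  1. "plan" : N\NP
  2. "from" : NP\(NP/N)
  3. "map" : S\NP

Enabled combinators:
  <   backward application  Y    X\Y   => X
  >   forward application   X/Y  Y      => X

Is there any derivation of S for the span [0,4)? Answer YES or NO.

[0,4] S   <
  [0,3] NP   <
    [0,2] NP/N   >
      [0,1] "some" : (NP/N)/(N\NP)
      [1,2] "plan" : N\NP
    [2,3] "from" : NP\(NP/N)
  [3,4] "map" : S\NP

YES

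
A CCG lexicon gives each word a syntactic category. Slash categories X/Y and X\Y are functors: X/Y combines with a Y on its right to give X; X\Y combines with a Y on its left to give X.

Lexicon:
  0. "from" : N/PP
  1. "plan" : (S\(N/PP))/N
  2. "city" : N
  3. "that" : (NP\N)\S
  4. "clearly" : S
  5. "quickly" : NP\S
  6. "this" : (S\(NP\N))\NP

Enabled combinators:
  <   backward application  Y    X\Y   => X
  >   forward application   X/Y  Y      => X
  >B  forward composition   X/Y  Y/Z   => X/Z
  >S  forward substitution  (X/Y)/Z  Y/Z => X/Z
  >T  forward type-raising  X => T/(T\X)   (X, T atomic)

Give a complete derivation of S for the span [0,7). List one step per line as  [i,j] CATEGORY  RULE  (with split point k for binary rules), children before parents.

[0,1] N/PP  lex  "from"
[1,2] (S\(N/PP))/N  lex  "plan"
[2,3] N  lex  "city"
[1,3] S\(N/PP)  >  k=2
[0,3] S  <  k=1
[3,4] (NP\N)\S  lex  "that"
[0,4] NP\N  <  k=3
[4,5] S  lex  "clearly"
[4,5] NP/(NP\S)  >T
[5,6] NP\S  lex  "quickly"
[4,6] NP  >  k=5
[6,7] (S\(NP\N))\NP  lex  "this"
[4,7] S\(NP\N)  <  k=6
[0,7] S  <  k=4

[0,7] S   <
  [0,4] NP\N   <
    [0,3] S   <
      [0,1] "from" : N/PP
      [1,3] S\(N/PP)   >
        [1,2] "plan" : (S\(N/PP))/N
        [2,3] "city" : N
    [3,4] "that" : (NP\N)\S
  [4,7] S\(NP\N)   <
    [4,6] NP   >
      [4,5] NP/(NP\S)   >T
        [4,5] "clearly" : S
      [5,6] "quickly" : NP\S
    [6,7] "this" : (S\(NP\N))\NP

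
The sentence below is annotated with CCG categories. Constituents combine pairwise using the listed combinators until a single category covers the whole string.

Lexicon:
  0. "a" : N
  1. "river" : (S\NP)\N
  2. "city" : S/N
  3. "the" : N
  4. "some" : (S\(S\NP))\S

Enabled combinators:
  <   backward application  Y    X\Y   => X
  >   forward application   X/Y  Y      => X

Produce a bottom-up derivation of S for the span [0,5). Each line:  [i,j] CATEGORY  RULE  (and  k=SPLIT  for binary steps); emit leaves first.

[0,5] S   <
  [0,2] S\NP   <
    [0,1] "a" : N
    [1,2] "river" : (S\NP)\N
  [2,5] S\(S\NP)   <
    [2,4] S   >
      [2,3] "city" : S/N
      [3,4] "the" : N
    [4,5] "some" : (S\(S\NP))\S

[0,1] N  lex  "a"
[1,2] (S\NP)\N  lex  "river"
[0,2] S\NP  <  k=1
[2,3] S/N  lex  "city"
[3,4] N  lex  "the"
[2,4] S  >  k=3
[4,5] (S\(S\NP))\S  lex  "some"
[2,5] S\(S\NP)  <  k=4
[0,5] S  <  k=2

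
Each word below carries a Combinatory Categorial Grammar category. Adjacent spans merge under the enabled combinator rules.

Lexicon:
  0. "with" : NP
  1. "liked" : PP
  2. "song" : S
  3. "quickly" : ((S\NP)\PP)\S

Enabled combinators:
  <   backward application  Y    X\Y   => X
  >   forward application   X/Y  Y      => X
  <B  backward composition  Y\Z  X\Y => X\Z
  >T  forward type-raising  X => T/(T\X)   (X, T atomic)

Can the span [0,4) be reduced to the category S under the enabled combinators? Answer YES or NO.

YES

[0,4] S   >
  [0,1] S/(S\NP)   >T
    [0,1] "with" : NP
  [1,4] S\NP   <
    [1,2] "liked" : PP
    [2,4] (S\NP)\PP   <
      [2,3] "song" : S
      [3,4] "quickly" : ((S\NP)\PP)\S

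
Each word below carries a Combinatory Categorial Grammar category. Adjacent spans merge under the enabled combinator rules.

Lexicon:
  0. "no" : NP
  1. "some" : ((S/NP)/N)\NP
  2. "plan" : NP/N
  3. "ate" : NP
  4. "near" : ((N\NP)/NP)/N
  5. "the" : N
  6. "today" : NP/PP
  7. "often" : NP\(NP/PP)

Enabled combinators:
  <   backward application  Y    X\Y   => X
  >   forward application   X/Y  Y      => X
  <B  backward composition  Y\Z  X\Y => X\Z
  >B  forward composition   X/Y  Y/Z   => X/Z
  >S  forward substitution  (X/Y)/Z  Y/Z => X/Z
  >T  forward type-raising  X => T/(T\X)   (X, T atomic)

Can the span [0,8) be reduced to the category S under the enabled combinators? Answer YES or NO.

YES

[0,8] S   >
  [0,3] S/N   >S
    [0,2] (S/NP)/N   <
      [0,1] "no" : NP
      [1,2] "some" : ((S/NP)/N)\NP
    [2,3] "plan" : NP/N
  [3,8] N   >
    [3,4] N/(N\NP)   >T
      [3,4] "ate" : NP
    [4,8] N\NP   >
      [4,6] (N\NP)/NP   >
        [4,5] "near" : ((N\NP)/NP)/N
        [5,6] "the" : N
      [6,8] NP   <
        [6,7] "today" : NP/PP
        [7,8] "often" : NP\(NP/PP)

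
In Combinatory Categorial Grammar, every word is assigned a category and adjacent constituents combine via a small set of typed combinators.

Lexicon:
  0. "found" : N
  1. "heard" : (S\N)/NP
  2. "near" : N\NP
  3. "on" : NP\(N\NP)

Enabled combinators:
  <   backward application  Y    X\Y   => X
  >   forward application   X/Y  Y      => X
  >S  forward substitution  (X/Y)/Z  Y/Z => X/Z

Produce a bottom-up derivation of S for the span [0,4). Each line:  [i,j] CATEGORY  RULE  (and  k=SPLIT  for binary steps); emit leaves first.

[0,4] S   <
  [0,1] "found" : N
  [1,4] S\N   >
    [1,2] "heard" : (S\N)/NP
    [2,4] NP   <
      [2,3] "near" : N\NP
      [3,4] "on" : NP\(N\NP)

[0,1] N  lex  "found"
[1,2] (S\N)/NP  lex  "heard"
[2,3] N\NP  lex  "near"
[3,4] NP\(N\NP)  lex  "on"
[2,4] NP  <  k=3
[1,4] S\N  >  k=2
[0,4] S  <  k=1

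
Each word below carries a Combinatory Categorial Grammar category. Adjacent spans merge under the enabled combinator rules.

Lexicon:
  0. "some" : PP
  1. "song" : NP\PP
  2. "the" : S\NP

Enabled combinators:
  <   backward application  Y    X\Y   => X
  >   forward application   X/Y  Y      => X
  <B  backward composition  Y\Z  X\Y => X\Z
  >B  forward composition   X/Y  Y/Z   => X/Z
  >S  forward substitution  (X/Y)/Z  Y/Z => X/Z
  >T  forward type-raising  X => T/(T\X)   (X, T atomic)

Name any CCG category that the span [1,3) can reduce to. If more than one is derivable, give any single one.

S\PP

[0,3] S   >
  [0,1] S/(S\PP)   >T
    [0,1] "some" : PP
  [1,3] S\PP   <B
    [1,2] "song" : NP\PP
    [2,3] "the" : S\NP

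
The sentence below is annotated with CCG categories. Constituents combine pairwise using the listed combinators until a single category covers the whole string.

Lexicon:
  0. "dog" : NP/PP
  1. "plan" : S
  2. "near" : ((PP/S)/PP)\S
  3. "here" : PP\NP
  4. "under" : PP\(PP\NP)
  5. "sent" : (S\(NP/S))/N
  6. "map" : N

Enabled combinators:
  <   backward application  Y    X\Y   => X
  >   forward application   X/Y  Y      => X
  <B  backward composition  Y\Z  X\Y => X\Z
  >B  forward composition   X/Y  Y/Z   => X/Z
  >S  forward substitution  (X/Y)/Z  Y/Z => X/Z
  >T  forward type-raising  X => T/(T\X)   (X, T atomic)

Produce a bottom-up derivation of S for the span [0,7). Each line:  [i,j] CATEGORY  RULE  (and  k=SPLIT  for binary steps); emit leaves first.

[0,7] S   <
  [0,5] NP/S   >B
    [0,1] "dog" : NP/PP
    [1,5] PP/S   >
      [1,3] (PP/S)/PP   <
        [1,2] "plan" : S
        [2,3] "near" : ((PP/S)/PP)\S
      [3,5] PP   <
        [3,4] "here" : PP\NP
        [4,5] "under" : PP\(PP\NP)
  [5,7] S\(NP/S)   >
    [5,6] "sent" : (S\(NP/S))/N
    [6,7] "map" : N

[0,1] NP/PP  lex  "dog"
[1,2] S  lex  "plan"
[2,3] ((PP/S)/PP)\S  lex  "near"
[1,3] (PP/S)/PP  <  k=2
[3,4] PP\NP  lex  "here"
[4,5] PP\(PP\NP)  lex  "under"
[3,5] PP  <  k=4
[1,5] PP/S  >  k=3
[0,5] NP/S  >B  k=1
[5,6] (S\(NP/S))/N  lex  "sent"
[6,7] N  lex  "map"
[5,7] S\(NP/S)  >  k=6
[0,7] S  <  k=5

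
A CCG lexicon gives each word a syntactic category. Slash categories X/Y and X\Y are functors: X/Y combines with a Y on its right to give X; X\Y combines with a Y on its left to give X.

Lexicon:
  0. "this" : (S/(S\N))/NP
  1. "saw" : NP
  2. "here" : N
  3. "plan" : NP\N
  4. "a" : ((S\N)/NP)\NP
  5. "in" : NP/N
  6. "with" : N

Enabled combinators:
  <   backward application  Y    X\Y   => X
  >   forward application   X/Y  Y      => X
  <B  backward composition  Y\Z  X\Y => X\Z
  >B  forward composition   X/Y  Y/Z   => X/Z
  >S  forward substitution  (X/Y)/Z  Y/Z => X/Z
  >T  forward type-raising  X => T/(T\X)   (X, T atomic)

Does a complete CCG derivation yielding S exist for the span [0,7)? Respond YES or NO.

[0,7] S   >
  [0,2] S/(S\N)   >
    [0,1] "this" : (S/(S\N))/NP
    [1,2] "saw" : NP
  [2,7] S\N   >
    [2,5] (S\N)/NP   <
      [2,4] NP   >
        [2,3] NP/(NP\N)   >T
          [2,3] "here" : N
        [3,4] "plan" : NP\N
      [4,5] "a" : ((S\N)/NP)\NP
    [5,7] NP   >
      [5,6] "in" : NP/N
      [6,7] "with" : N

YES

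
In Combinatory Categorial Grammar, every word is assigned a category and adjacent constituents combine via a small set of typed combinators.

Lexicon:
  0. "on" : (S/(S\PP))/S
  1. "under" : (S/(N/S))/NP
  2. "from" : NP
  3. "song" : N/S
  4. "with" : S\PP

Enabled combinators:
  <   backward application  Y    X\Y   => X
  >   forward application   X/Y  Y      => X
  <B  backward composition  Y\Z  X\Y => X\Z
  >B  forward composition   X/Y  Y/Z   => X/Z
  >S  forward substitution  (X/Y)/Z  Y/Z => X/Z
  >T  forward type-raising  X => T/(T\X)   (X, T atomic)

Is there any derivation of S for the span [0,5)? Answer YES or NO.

[0,5] S   >
  [0,4] S/(S\PP)   >
    [0,1] "on" : (S/(S\PP))/S
    [1,4] S   >
      [1,3] S/(N/S)   >
        [1,2] "under" : (S/(N/S))/NP
        [2,3] "from" : NP
      [3,4] "song" : N/S
  [4,5] "with" : S\PP

YES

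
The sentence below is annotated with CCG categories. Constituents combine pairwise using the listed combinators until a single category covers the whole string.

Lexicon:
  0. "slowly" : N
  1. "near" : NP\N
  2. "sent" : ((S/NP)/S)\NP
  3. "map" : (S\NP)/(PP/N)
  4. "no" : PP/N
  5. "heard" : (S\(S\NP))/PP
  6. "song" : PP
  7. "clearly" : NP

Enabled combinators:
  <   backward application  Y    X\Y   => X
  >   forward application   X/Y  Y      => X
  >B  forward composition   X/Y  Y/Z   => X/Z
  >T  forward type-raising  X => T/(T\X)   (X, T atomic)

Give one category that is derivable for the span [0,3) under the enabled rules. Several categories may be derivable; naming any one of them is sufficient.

(S/NP)/S

[0,8] S   >
  [0,7] S/NP   >
    [0,3] (S/NP)/S   <
      [0,2] NP   <
        [0,1] "slowly" : N
        [1,2] "near" : NP\N
      [2,3] "sent" : ((S/NP)/S)\NP
    [3,7] S   <
      [3,5] S\NP   >
        [3,4] "map" : (S\NP)/(PP/N)
        [4,5] "no" : PP/N
      [5,7] S\(S\NP)   >
        [5,6] "heard" : (S\(S\NP))/PP
        [6,7] "song" : PP
  [7,8] "clearly" : NP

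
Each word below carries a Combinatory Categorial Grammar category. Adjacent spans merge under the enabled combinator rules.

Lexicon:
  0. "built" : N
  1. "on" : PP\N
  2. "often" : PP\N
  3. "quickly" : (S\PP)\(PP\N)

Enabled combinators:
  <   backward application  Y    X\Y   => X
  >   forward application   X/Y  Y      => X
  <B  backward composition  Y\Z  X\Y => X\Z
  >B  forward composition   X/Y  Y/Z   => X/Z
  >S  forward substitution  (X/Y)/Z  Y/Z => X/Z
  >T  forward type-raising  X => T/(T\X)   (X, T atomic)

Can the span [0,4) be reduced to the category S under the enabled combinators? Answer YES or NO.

[0,4] S   <
  [0,2] PP   >
    [0,1] PP/(PP\N)   >T
      [0,1] "built" : N
    [1,2] "on" : PP\N
  [2,4] S\PP   <
    [2,3] "often" : PP\N
    [3,4] "quickly" : (S\PP)\(PP\N)

YES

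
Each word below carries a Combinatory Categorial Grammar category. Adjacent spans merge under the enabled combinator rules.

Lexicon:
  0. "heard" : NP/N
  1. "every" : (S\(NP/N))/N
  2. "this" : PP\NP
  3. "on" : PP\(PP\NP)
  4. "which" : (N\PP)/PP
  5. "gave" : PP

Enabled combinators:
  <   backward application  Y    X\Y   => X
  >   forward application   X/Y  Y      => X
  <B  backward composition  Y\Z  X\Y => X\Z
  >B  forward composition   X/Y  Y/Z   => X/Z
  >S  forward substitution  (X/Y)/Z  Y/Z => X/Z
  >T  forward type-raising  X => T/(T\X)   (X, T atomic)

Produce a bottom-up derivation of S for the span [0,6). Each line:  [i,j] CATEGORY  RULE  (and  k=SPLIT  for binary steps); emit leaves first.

[0,1] NP/N  lex  "heard"
[1,2] (S\(NP/N))/N  lex  "every"
[2,3] PP\NP  lex  "this"
[3,4] PP\(PP\NP)  lex  "on"
[2,4] PP  <  k=3
[4,5] (N\PP)/PP  lex  "which"
[5,6] PP  lex  "gave"
[4,6] N\PP  >  k=5
[2,6] N  <  k=4
[1,6] S\(NP/N)  >  k=2
[0,6] S  <  k=1

[0,6] S   <
  [0,1] "heard" : NP/N
  [1,6] S\(NP/N)   >
    [1,2] "every" : (S\(NP/N))/N
    [2,6] N   <
      [2,4] PP   <
        [2,3] "this" : PP\NP
        [3,4] "on" : PP\(PP\NP)
      [4,6] N\PP   >
        [4,5] "which" : (N\PP)/PP
        [5,6] "gave" : PP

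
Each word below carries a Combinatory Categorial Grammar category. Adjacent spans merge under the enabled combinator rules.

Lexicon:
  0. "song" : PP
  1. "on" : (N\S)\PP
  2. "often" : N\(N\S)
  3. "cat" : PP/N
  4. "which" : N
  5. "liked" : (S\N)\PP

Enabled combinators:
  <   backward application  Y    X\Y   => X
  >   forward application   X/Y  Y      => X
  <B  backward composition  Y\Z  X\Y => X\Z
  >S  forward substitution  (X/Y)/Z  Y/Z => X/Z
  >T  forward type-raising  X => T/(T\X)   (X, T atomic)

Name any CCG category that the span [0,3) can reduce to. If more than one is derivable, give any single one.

[0,6] S   <
  [0,3] N   <
    [0,2] N\S   <
      [0,1] "song" : PP
      [1,2] "on" : (N\S)\PP
    [2,3] "often" : N\(N\S)
  [3,6] S\N   <
    [3,5] PP   >
      [3,4] "cat" : PP/N
      [4,5] "which" : N
    [5,6] "liked" : (S\N)\PP

N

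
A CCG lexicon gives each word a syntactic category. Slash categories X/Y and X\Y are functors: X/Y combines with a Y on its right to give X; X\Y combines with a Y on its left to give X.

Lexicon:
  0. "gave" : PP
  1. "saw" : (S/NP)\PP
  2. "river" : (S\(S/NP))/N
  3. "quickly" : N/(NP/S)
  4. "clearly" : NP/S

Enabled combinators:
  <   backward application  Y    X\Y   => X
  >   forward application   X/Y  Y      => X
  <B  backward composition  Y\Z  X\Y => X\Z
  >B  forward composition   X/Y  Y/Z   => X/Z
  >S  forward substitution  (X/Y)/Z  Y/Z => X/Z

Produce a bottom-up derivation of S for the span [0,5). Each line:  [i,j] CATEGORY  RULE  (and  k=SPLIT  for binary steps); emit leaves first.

[0,5] S   <
  [0,2] S/NP   <
    [0,1] "gave" : PP
    [1,2] "saw" : (S/NP)\PP
  [2,5] S\(S/NP)   >
    [2,3] "river" : (S\(S/NP))/N
    [3,5] N   >
      [3,4] "quickly" : N/(NP/S)
      [4,5] "clearly" : NP/S

[0,1] PP  lex  "gave"
[1,2] (S/NP)\PP  lex  "saw"
[0,2] S/NP  <  k=1
[2,3] (S\(S/NP))/N  lex  "river"
[3,4] N/(NP/S)  lex  "quickly"
[4,5] NP/S  lex  "clearly"
[3,5] N  >  k=4
[2,5] S\(S/NP)  >  k=3
[0,5] S  <  k=2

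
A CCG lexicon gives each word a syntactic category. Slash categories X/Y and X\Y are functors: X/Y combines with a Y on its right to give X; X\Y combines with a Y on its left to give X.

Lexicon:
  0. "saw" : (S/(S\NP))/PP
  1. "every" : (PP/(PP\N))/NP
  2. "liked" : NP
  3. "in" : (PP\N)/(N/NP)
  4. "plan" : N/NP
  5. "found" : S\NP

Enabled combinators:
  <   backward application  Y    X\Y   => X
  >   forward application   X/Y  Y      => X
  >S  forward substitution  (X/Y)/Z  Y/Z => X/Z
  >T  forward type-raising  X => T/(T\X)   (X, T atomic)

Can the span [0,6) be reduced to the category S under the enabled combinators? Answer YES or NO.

YES

[0,6] S   >
  [0,5] S/(S\NP)   >
    [0,1] "saw" : (S/(S\NP))/PP
    [1,5] PP   >
      [1,3] PP/(PP\N)   >
        [1,2] "every" : (PP/(PP\N))/NP
        [2,3] "liked" : NP
      [3,5] PP\N   >
        [3,4] "in" : (PP\N)/(N/NP)
        [4,5] "plan" : N/NP
  [5,6] "found" : S\NP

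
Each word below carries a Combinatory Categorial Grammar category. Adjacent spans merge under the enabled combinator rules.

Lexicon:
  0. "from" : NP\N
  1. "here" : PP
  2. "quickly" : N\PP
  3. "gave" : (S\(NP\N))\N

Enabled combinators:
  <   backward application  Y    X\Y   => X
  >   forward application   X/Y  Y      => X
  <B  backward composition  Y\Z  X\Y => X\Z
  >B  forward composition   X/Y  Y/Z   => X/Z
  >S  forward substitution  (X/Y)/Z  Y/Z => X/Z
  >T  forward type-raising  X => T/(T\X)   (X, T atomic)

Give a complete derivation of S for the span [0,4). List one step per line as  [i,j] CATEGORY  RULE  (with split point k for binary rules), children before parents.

[0,4] S   <
  [0,1] "from" : NP\N
  [1,4] S\(NP\N)   <
    [1,3] N   <
      [1,2] "here" : PP
      [2,3] "quickly" : N\PP
    [3,4] "gave" : (S\(NP\N))\N

[0,1] NP\N  lex  "from"
[1,2] PP  lex  "here"
[2,3] N\PP  lex  "quickly"
[1,3] N  <  k=2
[3,4] (S\(NP\N))\N  lex  "gave"
[1,4] S\(NP\N)  <  k=3
[0,4] S  <  k=1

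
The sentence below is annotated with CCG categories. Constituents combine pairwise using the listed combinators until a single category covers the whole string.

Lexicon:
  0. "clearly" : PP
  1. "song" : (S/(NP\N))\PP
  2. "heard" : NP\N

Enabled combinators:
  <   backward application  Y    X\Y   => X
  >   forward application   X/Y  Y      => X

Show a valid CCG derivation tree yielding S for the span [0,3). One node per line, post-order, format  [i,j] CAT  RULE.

[0,3] S   >
  [0,2] S/(NP\N)   <
    [0,1] "clearly" : PP
    [1,2] "song" : (S/(NP\N))\PP
  [2,3] "heard" : NP\N

[0,1] PP  lex  "clearly"
[1,2] (S/(NP\N))\PP  lex  "song"
[0,2] S/(NP\N)  <  k=1
[2,3] NP\N  lex  "heard"
[0,3] S  >  k=2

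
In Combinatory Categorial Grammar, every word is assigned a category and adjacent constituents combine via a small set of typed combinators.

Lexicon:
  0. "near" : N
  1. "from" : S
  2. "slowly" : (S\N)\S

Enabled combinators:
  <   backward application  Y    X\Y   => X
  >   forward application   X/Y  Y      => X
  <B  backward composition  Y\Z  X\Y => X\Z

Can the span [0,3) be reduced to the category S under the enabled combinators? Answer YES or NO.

[0,3] S   <
  [0,1] "near" : N
  [1,3] S\N   <
    [1,2] "from" : S
    [2,3] "slowly" : (S\N)\S

YES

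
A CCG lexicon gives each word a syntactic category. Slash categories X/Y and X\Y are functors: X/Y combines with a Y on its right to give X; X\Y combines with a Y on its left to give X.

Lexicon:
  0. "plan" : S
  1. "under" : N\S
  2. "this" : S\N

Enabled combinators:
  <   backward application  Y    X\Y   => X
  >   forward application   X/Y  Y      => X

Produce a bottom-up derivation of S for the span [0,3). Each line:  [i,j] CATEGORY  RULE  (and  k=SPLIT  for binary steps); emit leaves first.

[0,1] S  lex  "plan"
[1,2] N\S  lex  "under"
[0,2] N  <  k=1
[2,3] S\N  lex  "this"
[0,3] S  <  k=2

[0,3] S   <
  [0,2] N   <
    [0,1] "plan" : S
    [1,2] "under" : N\S
  [2,3] "this" : S\N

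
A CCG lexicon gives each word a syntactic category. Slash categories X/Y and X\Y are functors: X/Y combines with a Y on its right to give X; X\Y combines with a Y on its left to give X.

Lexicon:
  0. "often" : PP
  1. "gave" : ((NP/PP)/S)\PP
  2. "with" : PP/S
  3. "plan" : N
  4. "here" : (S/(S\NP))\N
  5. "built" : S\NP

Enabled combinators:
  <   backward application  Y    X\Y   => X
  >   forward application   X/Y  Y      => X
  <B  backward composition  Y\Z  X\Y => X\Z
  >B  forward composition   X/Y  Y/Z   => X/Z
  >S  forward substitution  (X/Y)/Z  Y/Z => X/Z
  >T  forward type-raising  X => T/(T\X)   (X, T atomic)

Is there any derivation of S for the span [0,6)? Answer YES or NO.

NO

PP ((NP/PP)/S)\PP PP/S N (S/(S\NP))\N S\NP
CKY chart[0,6] = {(NP/PP)/(S\PP), N/(N\NP), NP, NP/(NP\NP), NP/(S\S), PP/(PP\NP), S/(S\NP)}; S ∉ chart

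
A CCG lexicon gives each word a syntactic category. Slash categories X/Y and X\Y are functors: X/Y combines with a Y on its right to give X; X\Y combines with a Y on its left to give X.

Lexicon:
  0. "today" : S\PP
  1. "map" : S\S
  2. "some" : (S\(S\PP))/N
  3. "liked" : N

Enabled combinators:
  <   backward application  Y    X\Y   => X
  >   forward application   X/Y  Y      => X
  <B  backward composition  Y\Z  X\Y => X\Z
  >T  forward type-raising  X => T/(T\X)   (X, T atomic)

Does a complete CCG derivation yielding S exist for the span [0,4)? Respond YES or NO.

[0,4] S   <
  [0,2] S\PP   <B
    [0,1] "today" : S\PP
    [1,2] "map" : S\S
  [2,4] S\(S\PP)   >
    [2,3] "some" : (S\(S\PP))/N
    [3,4] "liked" : N

YES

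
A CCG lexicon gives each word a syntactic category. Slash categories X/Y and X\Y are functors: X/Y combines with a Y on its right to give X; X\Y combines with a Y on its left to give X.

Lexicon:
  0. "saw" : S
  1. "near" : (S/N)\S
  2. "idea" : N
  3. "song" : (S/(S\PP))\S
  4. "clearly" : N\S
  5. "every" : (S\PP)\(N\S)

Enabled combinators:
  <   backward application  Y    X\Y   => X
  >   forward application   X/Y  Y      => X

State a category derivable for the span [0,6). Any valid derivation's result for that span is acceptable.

[0,6] S   >
  [0,4] S/(S\PP)   <
    [0,3] S   >
      [0,2] S/N   <
        [0,1] "saw" : S
        [1,2] "near" : (S/N)\S
      [2,3] "idea" : N
    [3,4] "song" : (S/(S\PP))\S
  [4,6] S\PP   <
    [4,5] "clearly" : N\S
    [5,6] "every" : (S\PP)\(N\S)

S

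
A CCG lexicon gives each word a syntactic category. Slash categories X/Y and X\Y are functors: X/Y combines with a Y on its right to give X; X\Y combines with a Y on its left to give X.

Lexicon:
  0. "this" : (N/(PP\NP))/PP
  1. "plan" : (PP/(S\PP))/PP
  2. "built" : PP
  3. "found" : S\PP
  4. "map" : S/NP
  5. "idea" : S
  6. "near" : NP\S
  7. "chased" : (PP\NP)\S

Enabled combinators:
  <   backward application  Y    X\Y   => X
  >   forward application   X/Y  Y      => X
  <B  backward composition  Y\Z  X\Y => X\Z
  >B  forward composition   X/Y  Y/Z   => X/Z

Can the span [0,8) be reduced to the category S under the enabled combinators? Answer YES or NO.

(N/(PP\NP))/PP (PP/(S\PP))/PP PP S\PP S/NP S NP\S (PP\NP)\S
CKY chart[0,8] = {N}; S ∉ chart

NO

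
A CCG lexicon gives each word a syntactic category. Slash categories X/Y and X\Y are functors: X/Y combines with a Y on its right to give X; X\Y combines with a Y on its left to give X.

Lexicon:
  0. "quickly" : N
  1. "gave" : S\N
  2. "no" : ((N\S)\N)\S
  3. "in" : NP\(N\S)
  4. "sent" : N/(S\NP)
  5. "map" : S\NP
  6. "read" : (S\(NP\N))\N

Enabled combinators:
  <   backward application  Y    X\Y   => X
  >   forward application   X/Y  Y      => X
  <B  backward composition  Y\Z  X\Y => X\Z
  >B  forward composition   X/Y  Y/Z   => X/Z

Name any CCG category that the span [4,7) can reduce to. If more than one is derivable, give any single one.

S\(NP\N)

[0,7] S   <
  [0,4] NP\N   <B
    [0,3] (N\S)\N   <
      [0,2] S   <
        [0,1] "quickly" : N
        [1,2] "gave" : S\N
      [2,3] "no" : ((N\S)\N)\S
    [3,4] "in" : NP\(N\S)
  [4,7] S\(NP\N)   <
    [4,6] N   >
      [4,5] "sent" : N/(S\NP)
      [5,6] "map" : S\NP
    [6,7] "read" : (S\(NP\N))\N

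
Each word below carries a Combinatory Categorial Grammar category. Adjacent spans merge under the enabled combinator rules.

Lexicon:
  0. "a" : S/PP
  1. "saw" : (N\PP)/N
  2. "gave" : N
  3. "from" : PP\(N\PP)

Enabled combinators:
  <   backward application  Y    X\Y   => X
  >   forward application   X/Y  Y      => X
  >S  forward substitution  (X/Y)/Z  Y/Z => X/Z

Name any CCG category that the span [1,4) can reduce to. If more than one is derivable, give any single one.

[0,4] S   >
  [0,1] "a" : S/PP
  [1,4] PP   <
    [1,3] N\PP   >
      [1,2] "saw" : (N\PP)/N
      [2,3] "gave" : N
    [3,4] "from" : PP\(N\PP)

PP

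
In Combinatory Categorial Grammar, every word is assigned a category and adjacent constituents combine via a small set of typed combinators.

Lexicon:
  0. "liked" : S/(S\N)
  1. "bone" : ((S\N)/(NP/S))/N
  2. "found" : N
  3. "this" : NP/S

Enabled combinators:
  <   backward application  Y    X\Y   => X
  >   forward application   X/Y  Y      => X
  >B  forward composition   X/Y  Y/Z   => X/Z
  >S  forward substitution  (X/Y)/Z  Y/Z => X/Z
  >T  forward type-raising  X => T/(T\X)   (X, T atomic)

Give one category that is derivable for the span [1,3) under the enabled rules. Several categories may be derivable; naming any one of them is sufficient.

(S\N)/(NP/S)

[0,4] S   >
  [0,1] "liked" : S/(S\N)
  [1,4] S\N   >
    [1,3] (S\N)/(NP/S)   >
      [1,2] "bone" : ((S\N)/(NP/S))/N
      [2,3] "found" : N
    [3,4] "this" : NP/S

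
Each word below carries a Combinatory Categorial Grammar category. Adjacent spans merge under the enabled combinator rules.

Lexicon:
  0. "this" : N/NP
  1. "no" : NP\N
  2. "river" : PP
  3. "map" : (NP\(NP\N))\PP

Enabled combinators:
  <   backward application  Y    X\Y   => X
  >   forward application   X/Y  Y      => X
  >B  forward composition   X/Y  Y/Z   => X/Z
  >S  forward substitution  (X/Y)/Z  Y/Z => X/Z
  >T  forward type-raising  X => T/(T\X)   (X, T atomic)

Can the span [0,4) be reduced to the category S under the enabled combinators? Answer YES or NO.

N/NP NP\N PP (NP\(NP\N))\PP
CKY chart[0,4] = {N, N/(NP\NP), N/(N\N), NP/(NP\N), PP/(PP\N), S/(S\N)}; S ∉ chart

NO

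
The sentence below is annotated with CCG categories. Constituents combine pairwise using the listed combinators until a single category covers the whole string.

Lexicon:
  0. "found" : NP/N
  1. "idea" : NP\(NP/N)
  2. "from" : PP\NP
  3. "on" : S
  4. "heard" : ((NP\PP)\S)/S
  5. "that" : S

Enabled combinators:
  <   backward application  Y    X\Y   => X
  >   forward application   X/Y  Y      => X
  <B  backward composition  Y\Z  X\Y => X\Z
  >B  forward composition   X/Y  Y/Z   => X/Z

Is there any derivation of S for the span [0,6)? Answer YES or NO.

NO

NP/N NP\(NP/N) PP\NP S ((NP\PP)\S)/S S
CKY chart[0,6] = {NP}; S ∉ chart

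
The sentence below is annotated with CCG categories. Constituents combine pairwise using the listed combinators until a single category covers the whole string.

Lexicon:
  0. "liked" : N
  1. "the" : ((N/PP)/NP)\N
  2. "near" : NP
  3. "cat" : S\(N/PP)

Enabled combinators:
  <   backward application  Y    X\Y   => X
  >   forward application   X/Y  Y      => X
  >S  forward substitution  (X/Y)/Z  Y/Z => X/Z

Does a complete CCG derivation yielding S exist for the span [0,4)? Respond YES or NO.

YES

[0,4] S   <
  [0,3] N/PP   >
    [0,2] (N/PP)/NP   <
      [0,1] "liked" : N
      [1,2] "the" : ((N/PP)/NP)\N
    [2,3] "near" : NP
  [3,4] "cat" : S\(N/PP)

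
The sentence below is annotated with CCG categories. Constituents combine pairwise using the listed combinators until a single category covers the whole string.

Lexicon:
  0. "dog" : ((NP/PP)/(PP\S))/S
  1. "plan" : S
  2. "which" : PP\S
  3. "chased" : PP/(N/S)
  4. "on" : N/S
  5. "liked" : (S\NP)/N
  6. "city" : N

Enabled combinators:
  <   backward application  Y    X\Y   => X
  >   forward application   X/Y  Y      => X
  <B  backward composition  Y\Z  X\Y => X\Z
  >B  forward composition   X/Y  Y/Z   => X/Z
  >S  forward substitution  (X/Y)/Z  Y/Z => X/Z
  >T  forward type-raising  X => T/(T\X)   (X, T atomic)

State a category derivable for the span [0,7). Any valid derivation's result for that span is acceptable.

S

[0,7] S   <
  [0,5] NP   >
    [0,3] NP/PP   >
      [0,2] (NP/PP)/(PP\S)   >
        [0,1] "dog" : ((NP/PP)/(PP\S))/S
        [1,2] "plan" : S
      [2,3] "which" : PP\S
    [3,5] PP   >
      [3,4] "chased" : PP/(N/S)
      [4,5] "on" : N/S
  [5,7] S\NP   >
    [5,6] "liked" : (S\NP)/N
    [6,7] "city" : N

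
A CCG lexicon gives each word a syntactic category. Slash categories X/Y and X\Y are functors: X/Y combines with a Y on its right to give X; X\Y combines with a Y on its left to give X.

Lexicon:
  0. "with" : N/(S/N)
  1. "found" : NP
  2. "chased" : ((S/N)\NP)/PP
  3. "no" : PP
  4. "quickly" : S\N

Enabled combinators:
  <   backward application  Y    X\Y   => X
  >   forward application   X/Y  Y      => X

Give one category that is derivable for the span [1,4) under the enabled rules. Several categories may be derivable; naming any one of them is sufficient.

S/N

[0,5] S   <
  [0,4] N   >
    [0,1] "with" : N/(S/N)
    [1,4] S/N   <
      [1,2] "found" : NP
      [2,4] (S/N)\NP   >
        [2,3] "chased" : ((S/N)\NP)/PP
        [3,4] "no" : PP
  [4,5] "quickly" : S\N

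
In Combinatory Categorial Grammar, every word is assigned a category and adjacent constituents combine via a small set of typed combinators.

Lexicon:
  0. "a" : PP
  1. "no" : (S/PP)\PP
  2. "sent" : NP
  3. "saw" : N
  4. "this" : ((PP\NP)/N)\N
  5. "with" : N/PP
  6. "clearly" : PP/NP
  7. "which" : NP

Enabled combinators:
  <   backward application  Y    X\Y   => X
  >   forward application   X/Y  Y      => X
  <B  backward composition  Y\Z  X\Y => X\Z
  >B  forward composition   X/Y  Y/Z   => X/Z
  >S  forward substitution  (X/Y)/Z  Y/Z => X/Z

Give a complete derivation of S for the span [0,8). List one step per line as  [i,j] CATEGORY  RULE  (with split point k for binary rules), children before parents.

[0,1] PP  lex  "a"
[1,2] (S/PP)\PP  lex  "no"
[0,2] S/PP  <  k=1
[2,3] NP  lex  "sent"
[3,4] N  lex  "saw"
[4,5] ((PP\NP)/N)\N  lex  "this"
[3,5] (PP\NP)/N  <  k=4
[5,6] N/PP  lex  "with"
[6,7] PP/NP  lex  "clearly"
[7,8] NP  lex  "which"
[6,8] PP  >  k=7
[5,8] N  >  k=6
[3,8] PP\NP  >  k=5
[2,8] PP  <  k=3
[0,8] S  >  k=2

[0,8] S   >
  [0,2] S/PP   <
    [0,1] "a" : PP
    [1,2] "no" : (S/PP)\PP
  [2,8] PP   <
    [2,3] "sent" : NP
    [3,8] PP\NP   >
      [3,5] (PP\NP)/N   <
        [3,4] "saw" : N
        [4,5] "this" : ((PP\NP)/N)\N
      [5,8] N   >
        [5,6] "with" : N/PP
        [6,8] PP   >
          [6,7] "clearly" : PP/NP
          [7,8] "which" : NP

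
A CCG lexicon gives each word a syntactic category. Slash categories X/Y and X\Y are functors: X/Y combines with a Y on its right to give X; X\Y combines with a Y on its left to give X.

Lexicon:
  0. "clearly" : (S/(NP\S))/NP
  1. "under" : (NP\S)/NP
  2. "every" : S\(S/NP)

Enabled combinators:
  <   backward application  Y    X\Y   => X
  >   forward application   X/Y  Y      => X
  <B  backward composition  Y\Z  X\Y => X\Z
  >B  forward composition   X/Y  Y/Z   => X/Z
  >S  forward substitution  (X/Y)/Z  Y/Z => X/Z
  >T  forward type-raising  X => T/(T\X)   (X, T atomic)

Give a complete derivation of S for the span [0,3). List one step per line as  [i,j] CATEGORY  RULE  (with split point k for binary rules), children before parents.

[0,3] S   <
  [0,2] S/NP   >S
    [0,1] "clearly" : (S/(NP\S))/NP
    [1,2] "under" : (NP\S)/NP
  [2,3] "every" : S\(S/NP)

[0,1] (S/(NP\S))/NP  lex  "clearly"
[1,2] (NP\S)/NP  lex  "under"
[0,2] S/NP  >S  k=1
[2,3] S\(S/NP)  lex  "every"
[0,3] S  <  k=2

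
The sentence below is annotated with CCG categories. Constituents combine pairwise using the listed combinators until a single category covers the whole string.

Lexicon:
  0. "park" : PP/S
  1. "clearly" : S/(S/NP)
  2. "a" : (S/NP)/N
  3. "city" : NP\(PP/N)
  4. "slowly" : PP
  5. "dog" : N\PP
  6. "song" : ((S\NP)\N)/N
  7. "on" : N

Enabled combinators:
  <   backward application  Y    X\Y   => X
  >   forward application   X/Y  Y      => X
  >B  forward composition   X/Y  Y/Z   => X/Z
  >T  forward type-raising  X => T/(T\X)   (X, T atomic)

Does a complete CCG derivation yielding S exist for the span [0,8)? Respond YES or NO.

[0,8] S   <
  [0,4] NP   <
    [0,3] PP/N   >B
      [0,1] "park" : PP/S
      [1,3] S/N   >B
        [1,2] "clearly" : S/(S/NP)
        [2,3] "a" : (S/NP)/N
    [3,4] "city" : NP\(PP/N)
  [4,8] S\NP   <
    [4,6] N   >
      [4,5] N/(N\PP)   >T
        [4,5] "slowly" : PP
      [5,6] "dog" : N\PP
    [6,8] (S\NP)\N   >
      [6,7] "song" : ((S\NP)\N)/N
      [7,8] "on" : N

YES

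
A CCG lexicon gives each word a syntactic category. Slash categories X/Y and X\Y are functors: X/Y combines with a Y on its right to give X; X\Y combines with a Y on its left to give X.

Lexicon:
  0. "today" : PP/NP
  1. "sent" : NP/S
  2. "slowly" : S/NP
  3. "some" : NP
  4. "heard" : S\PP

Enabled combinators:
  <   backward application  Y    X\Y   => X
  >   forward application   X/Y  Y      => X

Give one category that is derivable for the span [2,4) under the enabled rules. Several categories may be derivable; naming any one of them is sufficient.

S

[0,5] S   <
  [0,4] PP   >
    [0,1] "today" : PP/NP
    [1,4] NP   >
      [1,2] "sent" : NP/S
      [2,4] S   >
        [2,3] "slowly" : S/NP
        [3,4] "some" : NP
  [4,5] "heard" : S\PP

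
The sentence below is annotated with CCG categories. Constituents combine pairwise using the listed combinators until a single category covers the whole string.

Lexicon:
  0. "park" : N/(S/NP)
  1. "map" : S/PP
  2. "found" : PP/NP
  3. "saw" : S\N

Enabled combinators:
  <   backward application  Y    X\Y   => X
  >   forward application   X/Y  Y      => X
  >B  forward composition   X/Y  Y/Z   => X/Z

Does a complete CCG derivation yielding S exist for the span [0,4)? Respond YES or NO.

YES

[0,4] S   <
  [0,3] N   >
    [0,1] "park" : N/(S/NP)
    [1,3] S/NP   >B
      [1,2] "map" : S/PP
      [2,3] "found" : PP/NP
  [3,4] "saw" : S\N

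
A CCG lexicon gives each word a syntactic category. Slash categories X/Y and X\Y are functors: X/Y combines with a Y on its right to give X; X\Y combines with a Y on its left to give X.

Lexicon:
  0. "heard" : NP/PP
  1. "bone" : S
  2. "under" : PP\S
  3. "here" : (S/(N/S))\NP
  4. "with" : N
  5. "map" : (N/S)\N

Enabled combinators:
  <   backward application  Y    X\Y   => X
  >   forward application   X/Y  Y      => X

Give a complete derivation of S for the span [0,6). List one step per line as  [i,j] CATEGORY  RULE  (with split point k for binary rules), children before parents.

[0,6] S   >
  [0,4] S/(N/S)   <
    [0,3] NP   >
      [0,1] "heard" : NP/PP
      [1,3] PP   <
        [1,2] "bone" : S
        [2,3] "under" : PP\S
    [3,4] "here" : (S/(N/S))\NP
  [4,6] N/S   <
    [4,5] "with" : N
    [5,6] "map" : (N/S)\N

[0,1] NP/PP  lex  "heard"
[1,2] S  lex  "bone"
[2,3] PP\S  lex  "under"
[1,3] PP  <  k=2
[0,3] NP  >  k=1
[3,4] (S/(N/S))\NP  lex  "here"
[0,4] S/(N/S)  <  k=3
[4,5] N  lex  "with"
[5,6] (N/S)\N  lex  "map"
[4,6] N/S  <  k=5
[0,6] S  >  k=4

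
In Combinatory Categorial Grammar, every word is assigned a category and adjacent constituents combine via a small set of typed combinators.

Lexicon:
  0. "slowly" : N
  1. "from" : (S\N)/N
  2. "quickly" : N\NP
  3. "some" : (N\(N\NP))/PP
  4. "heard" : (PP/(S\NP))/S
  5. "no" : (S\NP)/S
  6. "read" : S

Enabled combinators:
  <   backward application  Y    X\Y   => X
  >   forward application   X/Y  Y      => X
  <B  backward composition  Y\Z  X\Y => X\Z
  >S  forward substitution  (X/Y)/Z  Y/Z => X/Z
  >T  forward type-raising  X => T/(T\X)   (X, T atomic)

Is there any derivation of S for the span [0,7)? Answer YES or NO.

[0,7] S   <
  [0,1] "slowly" : N
  [1,7] S\N   >
    [1,2] "from" : (S\N)/N
    [2,7] N   <
      [2,3] "quickly" : N\NP
      [3,7] N\(N\NP)   >
        [3,4] "some" : (N\(N\NP))/PP
        [4,7] PP   >
          [4,6] PP/S   >S
            [4,5] "heard" : (PP/(S\NP))/S
            [5,6] "no" : (S\NP)/S
          [6,7] "read" : S

YES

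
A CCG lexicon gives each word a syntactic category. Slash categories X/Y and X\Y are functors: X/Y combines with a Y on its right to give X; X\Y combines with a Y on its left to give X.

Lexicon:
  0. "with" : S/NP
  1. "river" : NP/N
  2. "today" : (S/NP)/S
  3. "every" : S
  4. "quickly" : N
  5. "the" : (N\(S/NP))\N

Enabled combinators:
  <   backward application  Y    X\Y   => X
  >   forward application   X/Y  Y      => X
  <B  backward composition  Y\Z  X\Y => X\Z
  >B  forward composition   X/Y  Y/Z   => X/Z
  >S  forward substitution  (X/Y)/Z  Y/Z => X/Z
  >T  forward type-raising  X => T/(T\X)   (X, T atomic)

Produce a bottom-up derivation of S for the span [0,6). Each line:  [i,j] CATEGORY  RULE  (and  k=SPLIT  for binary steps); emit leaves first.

[0,1] S/NP  lex  "with"
[1,2] NP/N  lex  "river"
[0,2] S/N  >B  k=1
[2,3] (S/NP)/S  lex  "today"
[3,4] S  lex  "every"
[2,4] S/NP  >  k=3
[4,5] N  lex  "quickly"
[5,6] (N\(S/NP))\N  lex  "the"
[4,6] N\(S/NP)  <  k=5
[2,6] N  <  k=4
[0,6] S  >  k=2

[0,6] S   >
  [0,2] S/N   >B
    [0,1] "with" : S/NP
    [1,2] "river" : NP/N
  [2,6] N   <
    [2,4] S/NP   >
      [2,3] "today" : (S/NP)/S
      [3,4] "every" : S
    [4,6] N\(S/NP)   <
      [4,5] "quickly" : N
      [5,6] "the" : (N\(S/NP))\N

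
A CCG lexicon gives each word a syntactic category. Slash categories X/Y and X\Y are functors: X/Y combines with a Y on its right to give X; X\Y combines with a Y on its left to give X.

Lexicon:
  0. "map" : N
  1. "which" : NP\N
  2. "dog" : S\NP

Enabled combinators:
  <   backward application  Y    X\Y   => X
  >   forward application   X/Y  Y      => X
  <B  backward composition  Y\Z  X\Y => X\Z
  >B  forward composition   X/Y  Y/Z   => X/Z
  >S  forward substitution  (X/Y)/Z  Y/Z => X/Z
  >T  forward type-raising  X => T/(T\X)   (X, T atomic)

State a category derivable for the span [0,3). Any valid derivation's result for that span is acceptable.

[0,3] S   <
  [0,1] "map" : N
  [1,3] S\N   <B
    [1,2] "which" : NP\N
    [2,3] "dog" : S\NP

S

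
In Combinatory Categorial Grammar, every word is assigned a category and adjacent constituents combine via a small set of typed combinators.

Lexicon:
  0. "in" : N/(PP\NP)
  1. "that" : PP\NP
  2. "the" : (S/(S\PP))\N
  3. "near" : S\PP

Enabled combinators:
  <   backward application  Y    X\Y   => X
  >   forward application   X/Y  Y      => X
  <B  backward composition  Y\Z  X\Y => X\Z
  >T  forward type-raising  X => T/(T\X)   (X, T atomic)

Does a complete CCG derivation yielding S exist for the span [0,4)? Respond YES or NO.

[0,4] S   >
  [0,3] S/(S\PP)   <
    [0,2] N   >
      [0,1] "in" : N/(PP\NP)
      [1,2] "that" : PP\NP
    [2,3] "the" : (S/(S\PP))\N
  [3,4] "near" : S\PP

YES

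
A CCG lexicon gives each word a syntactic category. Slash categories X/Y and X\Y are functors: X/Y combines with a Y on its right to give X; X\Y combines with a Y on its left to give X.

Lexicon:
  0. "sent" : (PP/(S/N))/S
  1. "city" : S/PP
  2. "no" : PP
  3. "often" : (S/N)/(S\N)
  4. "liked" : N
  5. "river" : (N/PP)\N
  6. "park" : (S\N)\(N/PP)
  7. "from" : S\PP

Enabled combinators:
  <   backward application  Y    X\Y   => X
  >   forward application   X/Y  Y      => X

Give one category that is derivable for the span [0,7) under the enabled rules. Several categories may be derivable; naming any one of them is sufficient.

[0,8] S   <
  [0,7] PP   >
    [0,3] PP/(S/N)   >
      [0,1] "sent" : (PP/(S/N))/S
      [1,3] S   >
        [1,2] "city" : S/PP
        [2,3] "no" : PP
    [3,7] S/N   >
      [3,4] "often" : (S/N)/(S\N)
      [4,7] S\N   <
        [4,6] N/PP   <
          [4,5] "liked" : N
          [5,6] "river" : (N/PP)\N
        [6,7] "park" : (S\N)\(N/PP)
  [7,8] "from" : S\PP

PP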